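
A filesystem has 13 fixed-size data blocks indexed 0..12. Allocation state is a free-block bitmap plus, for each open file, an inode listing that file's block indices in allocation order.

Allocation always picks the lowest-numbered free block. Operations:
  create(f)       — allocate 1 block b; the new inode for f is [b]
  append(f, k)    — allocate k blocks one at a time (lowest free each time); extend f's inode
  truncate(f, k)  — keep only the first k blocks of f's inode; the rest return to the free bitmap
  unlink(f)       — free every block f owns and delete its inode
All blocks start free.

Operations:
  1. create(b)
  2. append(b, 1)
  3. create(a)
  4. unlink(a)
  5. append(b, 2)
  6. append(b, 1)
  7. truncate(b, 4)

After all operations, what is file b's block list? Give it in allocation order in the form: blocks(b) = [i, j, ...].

after create(b) → b:[0]  free=[F............]
after append(b, 1) → b:[0, 1]  free=[FF...........]
after create(a) → a:[2], b:[0, 1]  free=[FFF..........]
after unlink(a) → b:[0, 1]  free=[FF...........]
after append(b, 2) → b:[0, 1, 2, 3]  free=[FFFF.........]
after append(b, 1) → b:[0, 1, 2, 3, 4]  free=[FFFFF........]
after truncate(b, 4) → b:[0, 1, 2, 3]  free=[FFFF.........]

blocks(b) = [0, 1, 2, 3]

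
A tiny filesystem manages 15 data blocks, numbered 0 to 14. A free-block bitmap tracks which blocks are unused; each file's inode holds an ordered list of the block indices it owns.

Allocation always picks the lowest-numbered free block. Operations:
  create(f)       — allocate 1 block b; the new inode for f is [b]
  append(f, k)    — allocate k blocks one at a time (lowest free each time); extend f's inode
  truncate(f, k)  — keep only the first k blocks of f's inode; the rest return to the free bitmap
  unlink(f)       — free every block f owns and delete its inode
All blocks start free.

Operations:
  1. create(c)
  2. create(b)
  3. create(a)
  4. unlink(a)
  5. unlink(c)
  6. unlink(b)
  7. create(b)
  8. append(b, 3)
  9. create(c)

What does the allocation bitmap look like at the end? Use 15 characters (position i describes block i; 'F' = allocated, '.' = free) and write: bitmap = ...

bitmap = FFFFF..........

create(c): bitmap=F.............. | c=[0]
create(b): bitmap=FF............. | b=[1] c=[0]
create(a): bitmap=FFF............ | a=[2] b=[1] c=[0]
unlink(a): bitmap=FF............. | b=[1] c=[0]
unlink(c): bitmap=.F............. | b=[1]
unlink(b): bitmap=............... | 
create(b): bitmap=F.............. | b=[0]
append(b, 3): bitmap=FFFF........... | b=[0, 1, 2, 3]
create(c): bitmap=FFFFF.......... | b=[0, 1, 2, 3] c=[4]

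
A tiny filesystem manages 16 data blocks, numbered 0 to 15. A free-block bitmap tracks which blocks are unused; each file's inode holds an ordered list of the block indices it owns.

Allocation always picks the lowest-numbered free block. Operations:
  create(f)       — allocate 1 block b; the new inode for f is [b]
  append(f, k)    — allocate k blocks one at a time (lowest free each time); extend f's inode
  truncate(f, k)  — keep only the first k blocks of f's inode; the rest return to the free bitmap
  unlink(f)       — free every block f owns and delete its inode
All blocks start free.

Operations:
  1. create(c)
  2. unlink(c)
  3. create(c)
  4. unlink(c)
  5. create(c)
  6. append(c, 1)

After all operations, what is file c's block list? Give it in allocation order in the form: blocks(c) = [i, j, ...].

blocks(c) = [0, 1]

  1. create(c)  ⇒  F...............  {c→[0]}
  2. unlink(c)  ⇒  ................  {}
  3. create(c)  ⇒  F...............  {c→[0]}
  4. unlink(c)  ⇒  ................  {}
  5. create(c)  ⇒  F...............  {c→[0]}
  6. append(c, 1)  ⇒  FF..............  {c→[0, 1]}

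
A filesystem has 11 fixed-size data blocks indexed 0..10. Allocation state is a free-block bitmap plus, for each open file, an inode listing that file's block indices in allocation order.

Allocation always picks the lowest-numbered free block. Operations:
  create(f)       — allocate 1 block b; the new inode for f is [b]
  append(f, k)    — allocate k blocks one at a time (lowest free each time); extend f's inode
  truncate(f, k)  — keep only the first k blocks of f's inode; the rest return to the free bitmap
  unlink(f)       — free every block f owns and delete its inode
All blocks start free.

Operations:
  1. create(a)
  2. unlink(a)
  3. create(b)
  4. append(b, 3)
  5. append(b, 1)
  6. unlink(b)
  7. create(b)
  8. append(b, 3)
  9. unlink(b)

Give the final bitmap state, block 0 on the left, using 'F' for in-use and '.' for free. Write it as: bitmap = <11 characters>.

  1. create(a)  ⇒  F..........  {a→[0]}
  2. unlink(a)  ⇒  ...........  {}
  3. create(b)  ⇒  F..........  {b→[0]}
  4. append(b, 3)  ⇒  FFFF.......  {b→[0, 1, 2, 3]}
  5. append(b, 1)  ⇒  FFFFF......  {b→[0, 1, 2, 3, 4]}
  6. unlink(b)  ⇒  ...........  {}
  7. create(b)  ⇒  F..........  {b→[0]}
  8. append(b, 3)  ⇒  FFFF.......  {b→[0, 1, 2, 3]}
  9. unlink(b)  ⇒  ...........  {}

bitmap = ...........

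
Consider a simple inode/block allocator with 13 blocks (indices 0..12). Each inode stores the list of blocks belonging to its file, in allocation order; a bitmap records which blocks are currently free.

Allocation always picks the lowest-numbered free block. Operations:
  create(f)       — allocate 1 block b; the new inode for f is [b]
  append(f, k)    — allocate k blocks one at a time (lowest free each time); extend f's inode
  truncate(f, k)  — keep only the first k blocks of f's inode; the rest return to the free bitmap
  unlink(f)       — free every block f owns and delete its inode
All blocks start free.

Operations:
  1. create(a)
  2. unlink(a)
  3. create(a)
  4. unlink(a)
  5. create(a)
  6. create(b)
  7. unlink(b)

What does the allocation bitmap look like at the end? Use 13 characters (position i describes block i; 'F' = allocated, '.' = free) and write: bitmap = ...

bitmap = F............

[1] create(a) — a=0 (map F............)
[2] unlink(a) —  (map .............)
[3] create(a) — a=0 (map F............)
[4] unlink(a) —  (map .............)
[5] create(a) — a=0 (map F............)
[6] create(b) — a=0 b=1 (map FF...........)
[7] unlink(b) — a=0 (map F............)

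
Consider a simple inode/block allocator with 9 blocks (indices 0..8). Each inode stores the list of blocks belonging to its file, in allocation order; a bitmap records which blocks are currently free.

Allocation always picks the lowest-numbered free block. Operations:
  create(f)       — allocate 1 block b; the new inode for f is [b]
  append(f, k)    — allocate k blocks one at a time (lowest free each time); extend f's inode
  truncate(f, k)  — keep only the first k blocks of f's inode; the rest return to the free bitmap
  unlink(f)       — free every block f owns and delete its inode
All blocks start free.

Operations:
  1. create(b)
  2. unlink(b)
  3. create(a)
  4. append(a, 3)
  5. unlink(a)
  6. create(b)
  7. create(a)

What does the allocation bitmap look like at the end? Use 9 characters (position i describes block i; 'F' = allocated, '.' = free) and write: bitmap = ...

create(b): bitmap=F........ | b=[0]
unlink(b): bitmap=......... | 
create(a): bitmap=F........ | a=[0]
append(a, 3): bitmap=FFFF..... | a=[0, 1, 2, 3]
unlink(a): bitmap=......... | 
create(b): bitmap=F........ | b=[0]
create(a): bitmap=FF....... | a=[1] b=[0]

bitmap = FF.......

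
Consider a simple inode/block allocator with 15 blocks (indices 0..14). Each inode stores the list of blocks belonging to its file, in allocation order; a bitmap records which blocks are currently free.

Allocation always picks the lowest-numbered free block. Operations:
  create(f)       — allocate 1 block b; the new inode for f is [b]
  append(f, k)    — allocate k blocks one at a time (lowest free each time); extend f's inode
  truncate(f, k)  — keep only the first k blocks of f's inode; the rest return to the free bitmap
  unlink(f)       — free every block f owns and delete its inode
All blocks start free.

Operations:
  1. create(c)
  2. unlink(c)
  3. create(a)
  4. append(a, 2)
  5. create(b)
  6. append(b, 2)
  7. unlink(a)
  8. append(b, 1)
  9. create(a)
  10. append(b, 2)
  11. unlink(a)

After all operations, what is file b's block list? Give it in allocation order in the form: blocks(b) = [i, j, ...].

after create(c) → c:[0]  free=[F..............]
after unlink(c) →   free=[...............]
after create(a) → a:[0]  free=[F..............]
after append(a, 2) → a:[0, 1, 2]  free=[FFF............]
after create(b) → a:[0, 1, 2], b:[3]  free=[FFFF...........]
after append(b, 2) → a:[0, 1, 2], b:[3, 4, 5]  free=[FFFFFF.........]
after unlink(a) → b:[3, 4, 5]  free=[...FFF.........]
after append(b, 1) → b:[3, 4, 5, 0]  free=[F..FFF.........]
after create(a) → a:[1], b:[3, 4, 5, 0]  free=[FF.FFF.........]
after append(b, 2) → a:[1], b:[3, 4, 5, 0, 2, 6]  free=[FFFFFFF........]
after unlink(a) → b:[3, 4, 5, 0, 2, 6]  free=[F.FFFFF........]

blocks(b) = [3, 4, 5, 0, 2, 6]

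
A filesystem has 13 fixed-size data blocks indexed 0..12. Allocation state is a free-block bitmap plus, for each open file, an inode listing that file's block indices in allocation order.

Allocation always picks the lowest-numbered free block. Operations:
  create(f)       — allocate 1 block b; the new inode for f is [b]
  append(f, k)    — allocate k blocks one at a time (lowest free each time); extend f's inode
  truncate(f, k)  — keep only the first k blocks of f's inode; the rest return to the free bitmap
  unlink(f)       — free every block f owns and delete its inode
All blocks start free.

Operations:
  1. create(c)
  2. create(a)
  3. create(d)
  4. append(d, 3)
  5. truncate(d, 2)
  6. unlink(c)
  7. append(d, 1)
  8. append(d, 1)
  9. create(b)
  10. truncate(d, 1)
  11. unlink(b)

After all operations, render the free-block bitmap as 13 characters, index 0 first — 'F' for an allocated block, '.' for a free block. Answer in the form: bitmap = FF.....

bitmap = .FF..........

  1. create(c)  ⇒  F............  {c→[0]}
  2. create(a)  ⇒  FF...........  {a→[1]; c→[0]}
  3. create(d)  ⇒  FFF..........  {a→[1]; c→[0]; d→[2]}
  4. append(d, 3)  ⇒  FFFFFF.......  {a→[1]; c→[0]; d→[2, 3, 4, 5]}
  5. truncate(d, 2)  ⇒  FFFF.........  {a→[1]; c→[0]; d→[2, 3]}
  6. unlink(c)  ⇒  .FFF.........  {a→[1]; d→[2, 3]}
  7. append(d, 1)  ⇒  FFFF.........  {a→[1]; d→[2, 3, 0]}
  8. append(d, 1)  ⇒  FFFFF........  {a→[1]; d→[2, 3, 0, 4]}
  9. create(b)  ⇒  FFFFFF.......  {a→[1]; b→[5]; d→[2, 3, 0, 4]}
  10. truncate(d, 1)  ⇒  .FF..F.......  {a→[1]; b→[5]; d→[2]}
  11. unlink(b)  ⇒  .FF..........  {a→[1]; d→[2]}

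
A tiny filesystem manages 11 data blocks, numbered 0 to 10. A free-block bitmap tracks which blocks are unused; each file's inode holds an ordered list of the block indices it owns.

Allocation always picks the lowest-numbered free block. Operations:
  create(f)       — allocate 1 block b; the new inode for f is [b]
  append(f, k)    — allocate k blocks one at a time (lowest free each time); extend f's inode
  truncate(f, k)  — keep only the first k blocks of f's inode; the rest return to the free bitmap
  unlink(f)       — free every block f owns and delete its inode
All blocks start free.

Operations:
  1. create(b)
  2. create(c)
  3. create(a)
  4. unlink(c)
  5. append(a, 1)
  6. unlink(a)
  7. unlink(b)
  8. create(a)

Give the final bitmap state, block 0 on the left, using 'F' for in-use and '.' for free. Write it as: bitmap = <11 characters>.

after create(b) → b:[0]  free=[F..........]
after create(c) → b:[0], c:[1]  free=[FF.........]
after create(a) → a:[2], b:[0], c:[1]  free=[FFF........]
after unlink(c) → a:[2], b:[0]  free=[F.F........]
after append(a, 1) → a:[2, 1], b:[0]  free=[FFF........]
after unlink(a) → b:[0]  free=[F..........]
after unlink(b) →   free=[...........]
after create(a) → a:[0]  free=[F..........]

bitmap = F..........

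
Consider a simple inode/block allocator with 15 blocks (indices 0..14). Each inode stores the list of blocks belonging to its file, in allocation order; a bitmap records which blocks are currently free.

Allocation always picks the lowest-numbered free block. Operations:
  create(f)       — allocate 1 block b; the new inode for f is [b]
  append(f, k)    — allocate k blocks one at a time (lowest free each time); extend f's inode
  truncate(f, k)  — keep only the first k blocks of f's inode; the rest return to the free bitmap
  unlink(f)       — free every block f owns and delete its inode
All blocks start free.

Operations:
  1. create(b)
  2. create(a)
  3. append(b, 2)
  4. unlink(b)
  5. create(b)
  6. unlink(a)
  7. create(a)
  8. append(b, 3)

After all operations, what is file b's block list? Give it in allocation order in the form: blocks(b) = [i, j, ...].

blocks(b) = [0, 2, 3, 4]

  1. create(b)  ⇒  F..............  {b→[0]}
  2. create(a)  ⇒  FF.............  {a→[1]; b→[0]}
  3. append(b, 2)  ⇒  FFFF...........  {a→[1]; b→[0, 2, 3]}
  4. unlink(b)  ⇒  .F.............  {a→[1]}
  5. create(b)  ⇒  FF.............  {a→[1]; b→[0]}
  6. unlink(a)  ⇒  F..............  {b→[0]}
  7. create(a)  ⇒  FF.............  {a→[1]; b→[0]}
  8. append(b, 3)  ⇒  FFFFF..........  {a→[1]; b→[0, 2, 3, 4]}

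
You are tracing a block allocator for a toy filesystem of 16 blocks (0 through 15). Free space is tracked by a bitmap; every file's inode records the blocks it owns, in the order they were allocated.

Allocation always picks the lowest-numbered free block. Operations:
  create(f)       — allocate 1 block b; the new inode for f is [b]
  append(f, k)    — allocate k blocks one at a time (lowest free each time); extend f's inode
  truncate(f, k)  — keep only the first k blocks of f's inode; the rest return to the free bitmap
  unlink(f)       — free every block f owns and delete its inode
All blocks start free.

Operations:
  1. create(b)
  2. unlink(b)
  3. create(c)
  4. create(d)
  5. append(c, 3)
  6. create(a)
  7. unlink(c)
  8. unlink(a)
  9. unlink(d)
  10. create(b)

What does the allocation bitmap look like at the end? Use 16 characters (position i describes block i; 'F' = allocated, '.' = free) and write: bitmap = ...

after create(b) → b:[0]  free=[F...............]
after unlink(b) →   free=[................]
after create(c) → c:[0]  free=[F...............]
after create(d) → c:[0], d:[1]  free=[FF..............]
after append(c, 3) → c:[0, 2, 3, 4], d:[1]  free=[FFFFF...........]
after create(a) → a:[5], c:[0, 2, 3, 4], d:[1]  free=[FFFFFF..........]
after unlink(c) → a:[5], d:[1]  free=[.F...F..........]
after unlink(a) → d:[1]  free=[.F..............]
after unlink(d) →   free=[................]
after create(b) → b:[0]  free=[F...............]

bitmap = F...............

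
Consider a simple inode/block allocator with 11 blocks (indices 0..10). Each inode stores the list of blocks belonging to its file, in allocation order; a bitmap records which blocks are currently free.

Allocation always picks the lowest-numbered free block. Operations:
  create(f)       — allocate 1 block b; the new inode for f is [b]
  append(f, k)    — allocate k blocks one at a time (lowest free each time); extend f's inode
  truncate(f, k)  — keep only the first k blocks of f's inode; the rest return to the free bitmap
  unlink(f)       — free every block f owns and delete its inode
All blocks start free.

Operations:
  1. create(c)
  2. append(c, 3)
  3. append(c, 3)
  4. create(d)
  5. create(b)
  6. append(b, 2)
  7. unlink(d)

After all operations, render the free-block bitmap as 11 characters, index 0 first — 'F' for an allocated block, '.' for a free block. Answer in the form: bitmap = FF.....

bitmap = FFFFFFF.FFF

[1] create(c) — c=0 (map F..........)
[2] append(c, 3) — c=0,1,2,3 (map FFFF.......)
[3] append(c, 3) — c=0,1,2,3,4,5,6 (map FFFFFFF....)
[4] create(d) — c=0,1,2,3,4,5,6 d=7 (map FFFFFFFF...)
[5] create(b) — b=8 c=0,1,2,3,4,5,6 d=7 (map FFFFFFFFF..)
[6] append(b, 2) — b=8,9,10 c=0,1,2,3,4,5,6 d=7 (map FFFFFFFFFFF)
[7] unlink(d) — b=8,9,10 c=0,1,2,3,4,5,6 (map FFFFFFF.FFF)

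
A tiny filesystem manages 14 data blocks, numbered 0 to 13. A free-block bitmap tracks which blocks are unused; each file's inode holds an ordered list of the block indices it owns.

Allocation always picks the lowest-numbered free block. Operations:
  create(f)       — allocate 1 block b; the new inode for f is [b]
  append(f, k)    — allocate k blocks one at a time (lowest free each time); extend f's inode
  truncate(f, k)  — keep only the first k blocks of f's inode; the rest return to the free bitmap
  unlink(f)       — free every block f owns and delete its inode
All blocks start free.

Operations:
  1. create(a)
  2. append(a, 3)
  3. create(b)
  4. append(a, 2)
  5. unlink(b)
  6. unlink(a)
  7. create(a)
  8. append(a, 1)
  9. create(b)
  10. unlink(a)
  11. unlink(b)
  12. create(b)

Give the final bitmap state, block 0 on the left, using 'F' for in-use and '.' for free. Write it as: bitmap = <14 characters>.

[1] create(a) — a=0 (map F.............)
[2] append(a, 3) — a=0,1,2,3 (map FFFF..........)
[3] create(b) — a=0,1,2,3 b=4 (map FFFFF.........)
[4] append(a, 2) — a=0,1,2,3,5,6 b=4 (map FFFFFFF.......)
[5] unlink(b) — a=0,1,2,3,5,6 (map FFFF.FF.......)
[6] unlink(a) —  (map ..............)
[7] create(a) — a=0 (map F.............)
[8] append(a, 1) — a=0,1 (map FF............)
[9] create(b) — a=0,1 b=2 (map FFF...........)
[10] unlink(a) — b=2 (map ..F...........)
[11] unlink(b) —  (map ..............)
[12] create(b) — b=0 (map F.............)

bitmap = F.............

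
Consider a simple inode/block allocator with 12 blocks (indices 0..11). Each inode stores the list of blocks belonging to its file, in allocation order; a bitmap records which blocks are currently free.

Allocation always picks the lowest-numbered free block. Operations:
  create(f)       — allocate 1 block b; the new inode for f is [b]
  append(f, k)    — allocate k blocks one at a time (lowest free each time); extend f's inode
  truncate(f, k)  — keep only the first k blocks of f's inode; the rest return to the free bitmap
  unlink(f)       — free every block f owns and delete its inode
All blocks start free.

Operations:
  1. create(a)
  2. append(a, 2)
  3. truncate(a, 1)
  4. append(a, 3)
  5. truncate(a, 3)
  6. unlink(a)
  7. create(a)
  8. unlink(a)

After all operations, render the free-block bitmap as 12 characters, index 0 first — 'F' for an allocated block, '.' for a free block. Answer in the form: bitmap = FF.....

bitmap = ............

[1] create(a) — a=0 (map F...........)
[2] append(a, 2) — a=0,1,2 (map FFF.........)
[3] truncate(a, 1) — a=0 (map F...........)
[4] append(a, 3) — a=0,1,2,3 (map FFFF........)
[5] truncate(a, 3) — a=0,1,2 (map FFF.........)
[6] unlink(a) —  (map ............)
[7] create(a) — a=0 (map F...........)
[8] unlink(a) —  (map ............)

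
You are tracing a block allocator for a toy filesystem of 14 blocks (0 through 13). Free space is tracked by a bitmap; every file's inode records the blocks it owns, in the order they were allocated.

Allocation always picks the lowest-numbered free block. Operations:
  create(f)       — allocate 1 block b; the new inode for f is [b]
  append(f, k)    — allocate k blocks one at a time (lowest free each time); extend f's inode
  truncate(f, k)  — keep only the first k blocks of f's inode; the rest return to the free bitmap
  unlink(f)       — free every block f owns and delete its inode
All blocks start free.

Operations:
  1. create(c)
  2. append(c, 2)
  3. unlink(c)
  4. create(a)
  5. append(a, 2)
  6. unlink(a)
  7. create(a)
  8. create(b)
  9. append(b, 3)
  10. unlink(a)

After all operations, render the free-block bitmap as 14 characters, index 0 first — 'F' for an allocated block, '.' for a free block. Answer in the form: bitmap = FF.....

[1] create(c) — c=0 (map F.............)
[2] append(c, 2) — c=0,1,2 (map FFF...........)
[3] unlink(c) —  (map ..............)
[4] create(a) — a=0 (map F.............)
[5] append(a, 2) — a=0,1,2 (map FFF...........)
[6] unlink(a) —  (map ..............)
[7] create(a) — a=0 (map F.............)
[8] create(b) — a=0 b=1 (map FF............)
[9] append(b, 3) — a=0 b=1,2,3,4 (map FFFFF.........)
[10] unlink(a) — b=1,2,3,4 (map .FFFF.........)

bitmap = .FFFF.........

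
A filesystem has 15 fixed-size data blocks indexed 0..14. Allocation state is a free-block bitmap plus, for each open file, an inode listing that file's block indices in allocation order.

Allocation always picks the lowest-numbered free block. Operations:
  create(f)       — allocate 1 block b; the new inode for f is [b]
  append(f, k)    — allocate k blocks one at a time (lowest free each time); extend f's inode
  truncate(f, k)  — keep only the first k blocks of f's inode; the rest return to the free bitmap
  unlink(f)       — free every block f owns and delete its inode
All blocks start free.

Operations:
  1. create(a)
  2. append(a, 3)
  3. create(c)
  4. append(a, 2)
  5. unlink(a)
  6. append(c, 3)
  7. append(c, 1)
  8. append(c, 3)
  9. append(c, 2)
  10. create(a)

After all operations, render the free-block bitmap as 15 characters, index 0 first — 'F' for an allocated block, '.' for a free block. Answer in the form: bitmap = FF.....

bitmap = FFFFFFFFFFF....

[1] create(a) — a=0 (map F..............)
[2] append(a, 3) — a=0,1,2,3 (map FFFF...........)
[3] create(c) — a=0,1,2,3 c=4 (map FFFFF..........)
[4] append(a, 2) — a=0,1,2,3,5,6 c=4 (map FFFFFFF........)
[5] unlink(a) — c=4 (map ....F..........)
[6] append(c, 3) — c=4,0,1,2 (map FFF.F..........)
[7] append(c, 1) — c=4,0,1,2,3 (map FFFFF..........)
[8] append(c, 3) — c=4,0,1,2,3,5,6,7 (map FFFFFFFF.......)
[9] append(c, 2) — c=4,0,1,2,3,5,6,7,8,9 (map FFFFFFFFFF.....)
[10] create(a) — a=10 c=4,0,1,2,3,5,6,7,8,9 (map FFFFFFFFFFF....)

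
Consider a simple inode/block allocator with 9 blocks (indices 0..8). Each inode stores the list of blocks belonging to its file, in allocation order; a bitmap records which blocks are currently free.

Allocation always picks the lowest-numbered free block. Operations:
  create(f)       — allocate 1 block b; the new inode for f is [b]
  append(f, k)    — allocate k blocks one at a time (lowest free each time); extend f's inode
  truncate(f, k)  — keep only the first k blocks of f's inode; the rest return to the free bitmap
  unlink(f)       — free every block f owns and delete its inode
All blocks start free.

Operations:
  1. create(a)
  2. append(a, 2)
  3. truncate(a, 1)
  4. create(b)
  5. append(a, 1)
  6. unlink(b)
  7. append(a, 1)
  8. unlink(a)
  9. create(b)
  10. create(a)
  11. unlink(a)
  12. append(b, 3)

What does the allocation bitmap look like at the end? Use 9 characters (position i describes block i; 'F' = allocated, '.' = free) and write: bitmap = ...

create(a): bitmap=F........ | a=[0]
append(a, 2): bitmap=FFF...... | a=[0, 1, 2]
truncate(a, 1): bitmap=F........ | a=[0]
create(b): bitmap=FF....... | a=[0] b=[1]
append(a, 1): bitmap=FFF...... | a=[0, 2] b=[1]
unlink(b): bitmap=F.F...... | a=[0, 2]
append(a, 1): bitmap=FFF...... | a=[0, 2, 1]
unlink(a): bitmap=......... | 
create(b): bitmap=F........ | b=[0]
create(a): bitmap=FF....... | a=[1] b=[0]
unlink(a): bitmap=F........ | b=[0]
append(b, 3): bitmap=FFFF..... | b=[0, 1, 2, 3]

bitmap = FFFF.....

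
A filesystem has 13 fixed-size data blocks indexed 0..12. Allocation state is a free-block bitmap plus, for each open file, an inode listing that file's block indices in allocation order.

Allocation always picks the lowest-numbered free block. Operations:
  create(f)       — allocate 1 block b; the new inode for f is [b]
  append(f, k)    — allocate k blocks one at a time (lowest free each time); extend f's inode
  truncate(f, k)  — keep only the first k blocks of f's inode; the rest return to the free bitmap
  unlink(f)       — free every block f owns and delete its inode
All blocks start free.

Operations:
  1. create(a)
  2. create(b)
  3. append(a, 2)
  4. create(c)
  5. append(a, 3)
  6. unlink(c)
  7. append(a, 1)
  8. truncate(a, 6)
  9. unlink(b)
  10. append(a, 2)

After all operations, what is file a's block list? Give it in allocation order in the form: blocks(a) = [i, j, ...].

  1. create(a)  ⇒  F............  {a→[0]}
  2. create(b)  ⇒  FF...........  {a→[0]; b→[1]}
  3. append(a, 2)  ⇒  FFFF.........  {a→[0, 2, 3]; b→[1]}
  4. create(c)  ⇒  FFFFF........  {a→[0, 2, 3]; b→[1]; c→[4]}
  5. append(a, 3)  ⇒  FFFFFFFF.....  {a→[0, 2, 3, 5, 6, 7]; b→[1]; c→[4]}
  6. unlink(c)  ⇒  FFFF.FFF.....  {a→[0, 2, 3, 5, 6, 7]; b→[1]}
  7. append(a, 1)  ⇒  FFFFFFFF.....  {a→[0, 2, 3, 5, 6, 7, 4]; b→[1]}
  8. truncate(a, 6)  ⇒  FFFF.FFF.....  {a→[0, 2, 3, 5, 6, 7]; b→[1]}
  9. unlink(b)  ⇒  F.FF.FFF.....  {a→[0, 2, 3, 5, 6, 7]}
  10. append(a, 2)  ⇒  FFFFFFFF.....  {a→[0, 2, 3, 5, 6, 7, 1, 4]}

blocks(a) = [0, 2, 3, 5, 6, 7, 1, 4]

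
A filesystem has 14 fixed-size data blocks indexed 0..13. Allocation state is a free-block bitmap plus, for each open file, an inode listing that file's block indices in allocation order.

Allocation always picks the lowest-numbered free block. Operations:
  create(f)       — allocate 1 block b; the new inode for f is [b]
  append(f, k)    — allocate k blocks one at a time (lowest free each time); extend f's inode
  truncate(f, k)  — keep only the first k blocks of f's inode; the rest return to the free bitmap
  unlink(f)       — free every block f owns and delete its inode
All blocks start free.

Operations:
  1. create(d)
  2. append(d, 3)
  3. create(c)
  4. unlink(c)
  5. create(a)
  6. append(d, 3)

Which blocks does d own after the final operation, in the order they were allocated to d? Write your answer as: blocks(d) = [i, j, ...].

blocks(d) = [0, 1, 2, 3, 5, 6, 7]

  1. create(d)  ⇒  F.............  {d→[0]}
  2. append(d, 3)  ⇒  FFFF..........  {d→[0, 1, 2, 3]}
  3. create(c)  ⇒  FFFFF.........  {c→[4]; d→[0, 1, 2, 3]}
  4. unlink(c)  ⇒  FFFF..........  {d→[0, 1, 2, 3]}
  5. create(a)  ⇒  FFFFF.........  {a→[4]; d→[0, 1, 2, 3]}
  6. append(d, 3)  ⇒  FFFFFFFF......  {a→[4]; d→[0, 1, 2, 3, 5, 6, 7]}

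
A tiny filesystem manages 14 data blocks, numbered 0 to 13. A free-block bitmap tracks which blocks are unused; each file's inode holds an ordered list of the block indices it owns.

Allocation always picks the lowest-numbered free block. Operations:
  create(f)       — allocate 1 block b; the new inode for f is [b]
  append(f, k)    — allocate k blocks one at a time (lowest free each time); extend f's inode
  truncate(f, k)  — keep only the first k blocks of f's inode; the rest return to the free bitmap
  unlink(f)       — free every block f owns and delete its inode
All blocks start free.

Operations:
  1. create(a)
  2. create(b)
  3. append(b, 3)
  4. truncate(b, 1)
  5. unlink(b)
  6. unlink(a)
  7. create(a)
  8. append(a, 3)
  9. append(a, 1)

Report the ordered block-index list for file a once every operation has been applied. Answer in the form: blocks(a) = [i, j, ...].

blocks(a) = [0, 1, 2, 3, 4]

after create(a) → a:[0]  free=[F.............]
after create(b) → a:[0], b:[1]  free=[FF............]
after append(b, 3) → a:[0], b:[1, 2, 3, 4]  free=[FFFFF.........]
after truncate(b, 1) → a:[0], b:[1]  free=[FF............]
after unlink(b) → a:[0]  free=[F.............]
after unlink(a) →   free=[..............]
after create(a) → a:[0]  free=[F.............]
after append(a, 3) → a:[0, 1, 2, 3]  free=[FFFF..........]
after append(a, 1) → a:[0, 1, 2, 3, 4]  free=[FFFFF.........]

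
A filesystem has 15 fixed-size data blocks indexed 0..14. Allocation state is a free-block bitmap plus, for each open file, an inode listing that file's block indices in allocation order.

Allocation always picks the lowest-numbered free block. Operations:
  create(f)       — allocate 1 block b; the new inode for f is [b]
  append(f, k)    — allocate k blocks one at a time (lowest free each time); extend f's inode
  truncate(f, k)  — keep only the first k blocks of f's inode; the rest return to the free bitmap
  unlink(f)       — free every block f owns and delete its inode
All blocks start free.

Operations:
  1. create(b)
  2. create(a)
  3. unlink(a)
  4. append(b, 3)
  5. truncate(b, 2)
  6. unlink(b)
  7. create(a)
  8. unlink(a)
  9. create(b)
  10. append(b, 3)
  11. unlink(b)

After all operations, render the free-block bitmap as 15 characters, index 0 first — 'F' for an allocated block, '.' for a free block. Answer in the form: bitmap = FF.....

create(b): bitmap=F.............. | b=[0]
create(a): bitmap=FF............. | a=[1] b=[0]
unlink(a): bitmap=F.............. | b=[0]
append(b, 3): bitmap=FFFF........... | b=[0, 1, 2, 3]
truncate(b, 2): bitmap=FF............. | b=[0, 1]
unlink(b): bitmap=............... | 
create(a): bitmap=F.............. | a=[0]
unlink(a): bitmap=............... | 
create(b): bitmap=F.............. | b=[0]
append(b, 3): bitmap=FFFF........... | b=[0, 1, 2, 3]
unlink(b): bitmap=............... | 

bitmap = ...............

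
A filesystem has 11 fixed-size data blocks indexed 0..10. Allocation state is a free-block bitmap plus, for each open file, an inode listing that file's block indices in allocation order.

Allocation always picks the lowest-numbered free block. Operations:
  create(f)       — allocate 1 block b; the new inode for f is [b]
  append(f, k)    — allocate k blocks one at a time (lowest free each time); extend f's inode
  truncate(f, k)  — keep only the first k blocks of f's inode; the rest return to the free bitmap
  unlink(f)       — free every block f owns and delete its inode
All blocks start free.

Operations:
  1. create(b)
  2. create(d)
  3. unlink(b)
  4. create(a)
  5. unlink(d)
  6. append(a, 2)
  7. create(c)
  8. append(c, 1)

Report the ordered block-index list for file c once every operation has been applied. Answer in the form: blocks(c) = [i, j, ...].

blocks(c) = [3, 4]

  1. create(b)  ⇒  F..........  {b→[0]}
  2. create(d)  ⇒  FF.........  {b→[0]; d→[1]}
  3. unlink(b)  ⇒  .F.........  {d→[1]}
  4. create(a)  ⇒  FF.........  {a→[0]; d→[1]}
  5. unlink(d)  ⇒  F..........  {a→[0]}
  6. append(a, 2)  ⇒  FFF........  {a→[0, 1, 2]}
  7. create(c)  ⇒  FFFF.......  {a→[0, 1, 2]; c→[3]}
  8. append(c, 1)  ⇒  FFFFF......  {a→[0, 1, 2]; c→[3, 4]}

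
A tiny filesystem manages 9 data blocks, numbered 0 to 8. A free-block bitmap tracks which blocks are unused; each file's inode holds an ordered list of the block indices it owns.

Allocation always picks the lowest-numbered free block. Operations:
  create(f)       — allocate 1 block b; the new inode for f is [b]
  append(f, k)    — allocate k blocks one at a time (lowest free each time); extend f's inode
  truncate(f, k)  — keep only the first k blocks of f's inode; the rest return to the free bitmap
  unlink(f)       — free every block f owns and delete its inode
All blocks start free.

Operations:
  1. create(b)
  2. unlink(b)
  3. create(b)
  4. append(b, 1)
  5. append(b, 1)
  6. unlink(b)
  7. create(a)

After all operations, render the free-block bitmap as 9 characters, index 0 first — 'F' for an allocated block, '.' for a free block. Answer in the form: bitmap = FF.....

after create(b) → b:[0]  free=[F........]
after unlink(b) →   free=[.........]
after create(b) → b:[0]  free=[F........]
after append(b, 1) → b:[0, 1]  free=[FF.......]
after append(b, 1) → b:[0, 1, 2]  free=[FFF......]
after unlink(b) →   free=[.........]
after create(a) → a:[0]  free=[F........]

bitmap = F........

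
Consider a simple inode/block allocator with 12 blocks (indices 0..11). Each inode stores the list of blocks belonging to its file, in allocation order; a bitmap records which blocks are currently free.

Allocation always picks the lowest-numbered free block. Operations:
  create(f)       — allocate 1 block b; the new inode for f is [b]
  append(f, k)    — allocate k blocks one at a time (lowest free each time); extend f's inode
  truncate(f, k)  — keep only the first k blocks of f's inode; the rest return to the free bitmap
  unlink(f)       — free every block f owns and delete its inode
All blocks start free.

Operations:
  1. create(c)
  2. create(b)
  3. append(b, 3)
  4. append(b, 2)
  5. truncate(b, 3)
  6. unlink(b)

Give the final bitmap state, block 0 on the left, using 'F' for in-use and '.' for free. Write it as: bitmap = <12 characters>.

  1. create(c)  ⇒  F...........  {c→[0]}
  2. create(b)  ⇒  FF..........  {b→[1]; c→[0]}
  3. append(b, 3)  ⇒  FFFFF.......  {b→[1, 2, 3, 4]; c→[0]}
  4. append(b, 2)  ⇒  FFFFFFF.....  {b→[1, 2, 3, 4, 5, 6]; c→[0]}
  5. truncate(b, 3)  ⇒  FFFF........  {b→[1, 2, 3]; c→[0]}
  6. unlink(b)  ⇒  F...........  {c→[0]}

bitmap = F...........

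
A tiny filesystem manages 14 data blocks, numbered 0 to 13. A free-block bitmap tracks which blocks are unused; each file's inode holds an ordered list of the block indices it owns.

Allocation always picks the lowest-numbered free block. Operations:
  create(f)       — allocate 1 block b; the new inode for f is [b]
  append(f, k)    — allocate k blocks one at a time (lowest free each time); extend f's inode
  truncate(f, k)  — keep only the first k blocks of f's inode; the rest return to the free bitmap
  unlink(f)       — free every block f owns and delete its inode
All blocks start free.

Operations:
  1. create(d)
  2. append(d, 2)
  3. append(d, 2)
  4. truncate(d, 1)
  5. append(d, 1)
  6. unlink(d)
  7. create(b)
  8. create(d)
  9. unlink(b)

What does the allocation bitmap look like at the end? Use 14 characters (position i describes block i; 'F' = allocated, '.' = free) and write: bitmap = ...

[1] create(d) — d=0 (map F.............)
[2] append(d, 2) — d=0,1,2 (map FFF...........)
[3] append(d, 2) — d=0,1,2,3,4 (map FFFFF.........)
[4] truncate(d, 1) — d=0 (map F.............)
[5] append(d, 1) — d=0,1 (map FF............)
[6] unlink(d) —  (map ..............)
[7] create(b) — b=0 (map F.............)
[8] create(d) — b=0 d=1 (map FF............)
[9] unlink(b) — d=1 (map .F............)

bitmap = .F............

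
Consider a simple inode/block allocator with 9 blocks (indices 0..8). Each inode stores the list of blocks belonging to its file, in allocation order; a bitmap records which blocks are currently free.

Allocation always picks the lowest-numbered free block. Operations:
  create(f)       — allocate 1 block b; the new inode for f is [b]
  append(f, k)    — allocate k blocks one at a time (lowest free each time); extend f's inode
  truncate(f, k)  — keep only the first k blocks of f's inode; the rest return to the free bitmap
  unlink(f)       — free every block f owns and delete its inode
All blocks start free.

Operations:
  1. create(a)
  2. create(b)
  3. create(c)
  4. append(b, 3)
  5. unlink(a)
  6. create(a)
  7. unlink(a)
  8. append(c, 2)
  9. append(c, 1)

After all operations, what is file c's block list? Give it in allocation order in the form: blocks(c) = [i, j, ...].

blocks(c) = [2, 0, 6, 7]

create(a): bitmap=F........ | a=[0]
create(b): bitmap=FF....... | a=[0] b=[1]
create(c): bitmap=FFF...... | a=[0] b=[1] c=[2]
append(b, 3): bitmap=FFFFFF... | a=[0] b=[1, 3, 4, 5] c=[2]
unlink(a): bitmap=.FFFFF... | b=[1, 3, 4, 5] c=[2]
create(a): bitmap=FFFFFF... | a=[0] b=[1, 3, 4, 5] c=[2]
unlink(a): bitmap=.FFFFF... | b=[1, 3, 4, 5] c=[2]
append(c, 2): bitmap=FFFFFFF.. | b=[1, 3, 4, 5] c=[2, 0, 6]
append(c, 1): bitmap=FFFFFFFF. | b=[1, 3, 4, 5] c=[2, 0, 6, 7]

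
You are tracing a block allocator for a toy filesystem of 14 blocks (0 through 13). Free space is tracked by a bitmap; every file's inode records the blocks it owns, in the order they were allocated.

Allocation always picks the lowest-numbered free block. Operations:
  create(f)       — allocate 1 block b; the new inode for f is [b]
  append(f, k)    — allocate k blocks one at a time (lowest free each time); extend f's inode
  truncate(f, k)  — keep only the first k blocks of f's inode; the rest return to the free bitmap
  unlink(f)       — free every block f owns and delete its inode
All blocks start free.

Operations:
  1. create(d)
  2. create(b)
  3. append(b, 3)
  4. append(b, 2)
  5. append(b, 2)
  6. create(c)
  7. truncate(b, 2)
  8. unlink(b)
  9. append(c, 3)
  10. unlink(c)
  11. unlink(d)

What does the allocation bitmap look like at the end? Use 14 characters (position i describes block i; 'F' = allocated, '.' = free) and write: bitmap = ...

after create(d) → d:[0]  free=[F.............]
after create(b) → b:[1], d:[0]  free=[FF............]
after append(b, 3) → b:[1, 2, 3, 4], d:[0]  free=[FFFFF.........]
after append(b, 2) → b:[1, 2, 3, 4, 5, 6], d:[0]  free=[FFFFFFF.......]
after append(b, 2) → b:[1, 2, 3, 4, 5, 6, 7, 8], d:[0]  free=[FFFFFFFFF.....]
after create(c) → b:[1, 2, 3, 4, 5, 6, 7, 8], c:[9], d:[0]  free=[FFFFFFFFFF....]
after truncate(b, 2) → b:[1, 2], c:[9], d:[0]  free=[FFF......F....]
after unlink(b) → c:[9], d:[0]  free=[F........F....]
after append(c, 3) → c:[9, 1, 2, 3], d:[0]  free=[FFFF.....F....]
after unlink(c) → d:[0]  free=[F.............]
after unlink(d) →   free=[..............]

bitmap = ..............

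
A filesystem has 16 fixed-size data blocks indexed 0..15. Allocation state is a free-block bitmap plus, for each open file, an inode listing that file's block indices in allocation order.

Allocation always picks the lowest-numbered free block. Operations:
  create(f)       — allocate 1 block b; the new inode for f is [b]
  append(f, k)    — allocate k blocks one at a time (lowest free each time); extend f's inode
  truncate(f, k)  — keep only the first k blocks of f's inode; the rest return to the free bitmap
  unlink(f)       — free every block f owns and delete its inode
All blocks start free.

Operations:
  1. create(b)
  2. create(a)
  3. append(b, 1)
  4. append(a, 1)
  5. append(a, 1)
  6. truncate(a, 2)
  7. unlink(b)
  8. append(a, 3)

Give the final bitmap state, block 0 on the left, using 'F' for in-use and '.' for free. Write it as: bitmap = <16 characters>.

create(b): bitmap=F............... | b=[0]
create(a): bitmap=FF.............. | a=[1] b=[0]
append(b, 1): bitmap=FFF............. | a=[1] b=[0, 2]
append(a, 1): bitmap=FFFF............ | a=[1, 3] b=[0, 2]
append(a, 1): bitmap=FFFFF........... | a=[1, 3, 4] b=[0, 2]
truncate(a, 2): bitmap=FFFF............ | a=[1, 3] b=[0, 2]
unlink(b): bitmap=.F.F............ | a=[1, 3]
append(a, 3): bitmap=FFFFF........... | a=[1, 3, 0, 2, 4]

bitmap = FFFFF...........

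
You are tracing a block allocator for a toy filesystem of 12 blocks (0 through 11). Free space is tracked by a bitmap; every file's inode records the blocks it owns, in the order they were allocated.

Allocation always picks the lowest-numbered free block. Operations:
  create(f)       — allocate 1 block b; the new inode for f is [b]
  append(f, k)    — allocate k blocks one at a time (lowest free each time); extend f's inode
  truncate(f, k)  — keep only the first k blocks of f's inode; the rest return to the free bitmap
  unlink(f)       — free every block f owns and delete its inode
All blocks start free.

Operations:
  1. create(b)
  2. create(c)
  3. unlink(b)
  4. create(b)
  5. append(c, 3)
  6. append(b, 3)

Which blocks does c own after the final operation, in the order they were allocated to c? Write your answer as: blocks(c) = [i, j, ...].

after create(b) → b:[0]  free=[F...........]
after create(c) → b:[0], c:[1]  free=[FF..........]
after unlink(b) → c:[1]  free=[.F..........]
after create(b) → b:[0], c:[1]  free=[FF..........]
after append(c, 3) → b:[0], c:[1, 2, 3, 4]  free=[FFFFF.......]
after append(b, 3) → b:[0, 5, 6, 7], c:[1, 2, 3, 4]  free=[FFFFFFFF....]

blocks(c) = [1, 2, 3, 4]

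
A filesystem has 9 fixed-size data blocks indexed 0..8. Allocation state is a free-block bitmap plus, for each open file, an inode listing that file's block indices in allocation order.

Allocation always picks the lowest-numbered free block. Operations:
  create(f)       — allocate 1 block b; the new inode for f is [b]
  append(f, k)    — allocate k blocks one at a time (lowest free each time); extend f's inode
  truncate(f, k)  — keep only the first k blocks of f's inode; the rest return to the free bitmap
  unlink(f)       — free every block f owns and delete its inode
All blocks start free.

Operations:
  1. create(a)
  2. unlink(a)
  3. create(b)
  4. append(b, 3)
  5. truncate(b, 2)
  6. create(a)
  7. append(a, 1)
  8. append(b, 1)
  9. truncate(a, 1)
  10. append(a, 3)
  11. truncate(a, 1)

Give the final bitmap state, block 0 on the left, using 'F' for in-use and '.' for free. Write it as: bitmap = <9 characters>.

bitmap = FFF.F....

[1] create(a) — a=0 (map F........)
[2] unlink(a) —  (map .........)
[3] create(b) — b=0 (map F........)
[4] append(b, 3) — b=0,1,2,3 (map FFFF.....)
[5] truncate(b, 2) — b=0,1 (map FF.......)
[6] create(a) — a=2 b=0,1 (map FFF......)
[7] append(a, 1) — a=2,3 b=0,1 (map FFFF.....)
[8] append(b, 1) — a=2,3 b=0,1,4 (map FFFFF....)
[9] truncate(a, 1) — a=2 b=0,1,4 (map FFF.F....)
[10] append(a, 3) — a=2,3,5,6 b=0,1,4 (map FFFFFFF..)
[11] truncate(a, 1) — a=2 b=0,1,4 (map FFF.F....)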